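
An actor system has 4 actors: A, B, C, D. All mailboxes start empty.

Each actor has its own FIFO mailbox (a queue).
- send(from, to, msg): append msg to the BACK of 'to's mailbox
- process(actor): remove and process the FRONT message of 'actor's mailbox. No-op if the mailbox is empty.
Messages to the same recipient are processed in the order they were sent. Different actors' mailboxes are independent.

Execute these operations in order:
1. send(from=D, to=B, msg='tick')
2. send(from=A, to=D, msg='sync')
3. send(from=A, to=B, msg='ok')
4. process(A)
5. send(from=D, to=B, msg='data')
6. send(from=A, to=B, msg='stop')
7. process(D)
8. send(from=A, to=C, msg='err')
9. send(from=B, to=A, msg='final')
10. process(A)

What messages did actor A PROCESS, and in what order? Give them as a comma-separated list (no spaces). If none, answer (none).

Answer: final

Derivation:
After 1 (send(from=D, to=B, msg='tick')): A:[] B:[tick] C:[] D:[]
After 2 (send(from=A, to=D, msg='sync')): A:[] B:[tick] C:[] D:[sync]
After 3 (send(from=A, to=B, msg='ok')): A:[] B:[tick,ok] C:[] D:[sync]
After 4 (process(A)): A:[] B:[tick,ok] C:[] D:[sync]
After 5 (send(from=D, to=B, msg='data')): A:[] B:[tick,ok,data] C:[] D:[sync]
After 6 (send(from=A, to=B, msg='stop')): A:[] B:[tick,ok,data,stop] C:[] D:[sync]
After 7 (process(D)): A:[] B:[tick,ok,data,stop] C:[] D:[]
After 8 (send(from=A, to=C, msg='err')): A:[] B:[tick,ok,data,stop] C:[err] D:[]
After 9 (send(from=B, to=A, msg='final')): A:[final] B:[tick,ok,data,stop] C:[err] D:[]
After 10 (process(A)): A:[] B:[tick,ok,data,stop] C:[err] D:[]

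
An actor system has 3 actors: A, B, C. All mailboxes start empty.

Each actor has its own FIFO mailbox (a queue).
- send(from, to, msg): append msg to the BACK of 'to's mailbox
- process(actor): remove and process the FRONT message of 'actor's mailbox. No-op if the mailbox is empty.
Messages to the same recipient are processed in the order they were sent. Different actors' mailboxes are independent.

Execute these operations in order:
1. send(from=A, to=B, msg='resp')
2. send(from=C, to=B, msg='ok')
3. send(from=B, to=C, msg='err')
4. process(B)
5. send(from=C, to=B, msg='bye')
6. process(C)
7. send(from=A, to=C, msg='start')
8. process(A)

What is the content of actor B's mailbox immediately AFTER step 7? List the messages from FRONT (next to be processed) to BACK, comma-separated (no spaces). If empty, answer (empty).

After 1 (send(from=A, to=B, msg='resp')): A:[] B:[resp] C:[]
After 2 (send(from=C, to=B, msg='ok')): A:[] B:[resp,ok] C:[]
After 3 (send(from=B, to=C, msg='err')): A:[] B:[resp,ok] C:[err]
After 4 (process(B)): A:[] B:[ok] C:[err]
After 5 (send(from=C, to=B, msg='bye')): A:[] B:[ok,bye] C:[err]
After 6 (process(C)): A:[] B:[ok,bye] C:[]
After 7 (send(from=A, to=C, msg='start')): A:[] B:[ok,bye] C:[start]

ok,bye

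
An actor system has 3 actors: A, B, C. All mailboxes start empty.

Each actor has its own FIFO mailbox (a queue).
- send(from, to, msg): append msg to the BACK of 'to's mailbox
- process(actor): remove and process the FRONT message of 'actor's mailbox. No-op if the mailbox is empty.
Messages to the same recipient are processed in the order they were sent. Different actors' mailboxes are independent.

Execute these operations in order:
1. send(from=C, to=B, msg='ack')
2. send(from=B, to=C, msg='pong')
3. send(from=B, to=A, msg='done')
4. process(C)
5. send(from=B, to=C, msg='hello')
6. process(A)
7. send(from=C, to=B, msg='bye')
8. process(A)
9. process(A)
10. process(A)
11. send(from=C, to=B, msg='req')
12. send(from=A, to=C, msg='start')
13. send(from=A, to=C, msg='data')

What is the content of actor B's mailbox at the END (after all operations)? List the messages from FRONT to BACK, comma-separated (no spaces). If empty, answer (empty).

Answer: ack,bye,req

Derivation:
After 1 (send(from=C, to=B, msg='ack')): A:[] B:[ack] C:[]
After 2 (send(from=B, to=C, msg='pong')): A:[] B:[ack] C:[pong]
After 3 (send(from=B, to=A, msg='done')): A:[done] B:[ack] C:[pong]
After 4 (process(C)): A:[done] B:[ack] C:[]
After 5 (send(from=B, to=C, msg='hello')): A:[done] B:[ack] C:[hello]
After 6 (process(A)): A:[] B:[ack] C:[hello]
After 7 (send(from=C, to=B, msg='bye')): A:[] B:[ack,bye] C:[hello]
After 8 (process(A)): A:[] B:[ack,bye] C:[hello]
After 9 (process(A)): A:[] B:[ack,bye] C:[hello]
After 10 (process(A)): A:[] B:[ack,bye] C:[hello]
After 11 (send(from=C, to=B, msg='req')): A:[] B:[ack,bye,req] C:[hello]
After 12 (send(from=A, to=C, msg='start')): A:[] B:[ack,bye,req] C:[hello,start]
After 13 (send(from=A, to=C, msg='data')): A:[] B:[ack,bye,req] C:[hello,start,data]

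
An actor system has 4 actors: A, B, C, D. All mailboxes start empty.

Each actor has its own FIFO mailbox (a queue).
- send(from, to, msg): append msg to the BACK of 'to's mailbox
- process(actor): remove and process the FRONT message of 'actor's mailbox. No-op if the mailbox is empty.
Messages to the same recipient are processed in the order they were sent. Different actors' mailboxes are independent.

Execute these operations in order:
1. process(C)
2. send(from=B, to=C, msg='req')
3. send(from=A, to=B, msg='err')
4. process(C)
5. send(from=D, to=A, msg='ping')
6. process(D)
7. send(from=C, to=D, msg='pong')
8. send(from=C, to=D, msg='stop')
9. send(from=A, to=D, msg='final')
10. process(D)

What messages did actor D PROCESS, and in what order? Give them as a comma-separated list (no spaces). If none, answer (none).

Answer: pong

Derivation:
After 1 (process(C)): A:[] B:[] C:[] D:[]
After 2 (send(from=B, to=C, msg='req')): A:[] B:[] C:[req] D:[]
After 3 (send(from=A, to=B, msg='err')): A:[] B:[err] C:[req] D:[]
After 4 (process(C)): A:[] B:[err] C:[] D:[]
After 5 (send(from=D, to=A, msg='ping')): A:[ping] B:[err] C:[] D:[]
After 6 (process(D)): A:[ping] B:[err] C:[] D:[]
After 7 (send(from=C, to=D, msg='pong')): A:[ping] B:[err] C:[] D:[pong]
After 8 (send(from=C, to=D, msg='stop')): A:[ping] B:[err] C:[] D:[pong,stop]
After 9 (send(from=A, to=D, msg='final')): A:[ping] B:[err] C:[] D:[pong,stop,final]
After 10 (process(D)): A:[ping] B:[err] C:[] D:[stop,final]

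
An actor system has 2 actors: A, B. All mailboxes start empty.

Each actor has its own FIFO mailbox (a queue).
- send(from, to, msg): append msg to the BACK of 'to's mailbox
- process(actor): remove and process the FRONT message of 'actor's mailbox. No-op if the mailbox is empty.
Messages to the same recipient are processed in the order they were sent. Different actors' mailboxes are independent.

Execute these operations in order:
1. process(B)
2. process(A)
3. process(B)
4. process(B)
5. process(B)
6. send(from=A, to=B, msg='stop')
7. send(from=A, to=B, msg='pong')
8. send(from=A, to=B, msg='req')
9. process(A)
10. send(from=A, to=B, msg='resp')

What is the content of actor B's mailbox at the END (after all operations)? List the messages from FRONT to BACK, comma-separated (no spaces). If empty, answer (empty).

After 1 (process(B)): A:[] B:[]
After 2 (process(A)): A:[] B:[]
After 3 (process(B)): A:[] B:[]
After 4 (process(B)): A:[] B:[]
After 5 (process(B)): A:[] B:[]
After 6 (send(from=A, to=B, msg='stop')): A:[] B:[stop]
After 7 (send(from=A, to=B, msg='pong')): A:[] B:[stop,pong]
After 8 (send(from=A, to=B, msg='req')): A:[] B:[stop,pong,req]
After 9 (process(A)): A:[] B:[stop,pong,req]
After 10 (send(from=A, to=B, msg='resp')): A:[] B:[stop,pong,req,resp]

Answer: stop,pong,req,resp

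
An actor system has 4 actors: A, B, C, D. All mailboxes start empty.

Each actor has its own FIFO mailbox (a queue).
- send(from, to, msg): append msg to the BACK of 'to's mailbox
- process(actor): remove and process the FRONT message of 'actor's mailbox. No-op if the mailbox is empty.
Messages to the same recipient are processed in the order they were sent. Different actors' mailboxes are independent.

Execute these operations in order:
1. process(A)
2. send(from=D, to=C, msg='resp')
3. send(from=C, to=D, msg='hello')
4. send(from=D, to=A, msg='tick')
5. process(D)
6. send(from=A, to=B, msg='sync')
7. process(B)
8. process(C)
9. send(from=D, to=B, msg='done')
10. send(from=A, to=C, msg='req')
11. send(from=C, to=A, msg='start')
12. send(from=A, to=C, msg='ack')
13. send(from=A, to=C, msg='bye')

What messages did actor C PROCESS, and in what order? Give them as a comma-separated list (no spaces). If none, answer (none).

After 1 (process(A)): A:[] B:[] C:[] D:[]
After 2 (send(from=D, to=C, msg='resp')): A:[] B:[] C:[resp] D:[]
After 3 (send(from=C, to=D, msg='hello')): A:[] B:[] C:[resp] D:[hello]
After 4 (send(from=D, to=A, msg='tick')): A:[tick] B:[] C:[resp] D:[hello]
After 5 (process(D)): A:[tick] B:[] C:[resp] D:[]
After 6 (send(from=A, to=B, msg='sync')): A:[tick] B:[sync] C:[resp] D:[]
After 7 (process(B)): A:[tick] B:[] C:[resp] D:[]
After 8 (process(C)): A:[tick] B:[] C:[] D:[]
After 9 (send(from=D, to=B, msg='done')): A:[tick] B:[done] C:[] D:[]
After 10 (send(from=A, to=C, msg='req')): A:[tick] B:[done] C:[req] D:[]
After 11 (send(from=C, to=A, msg='start')): A:[tick,start] B:[done] C:[req] D:[]
After 12 (send(from=A, to=C, msg='ack')): A:[tick,start] B:[done] C:[req,ack] D:[]
After 13 (send(from=A, to=C, msg='bye')): A:[tick,start] B:[done] C:[req,ack,bye] D:[]

Answer: resp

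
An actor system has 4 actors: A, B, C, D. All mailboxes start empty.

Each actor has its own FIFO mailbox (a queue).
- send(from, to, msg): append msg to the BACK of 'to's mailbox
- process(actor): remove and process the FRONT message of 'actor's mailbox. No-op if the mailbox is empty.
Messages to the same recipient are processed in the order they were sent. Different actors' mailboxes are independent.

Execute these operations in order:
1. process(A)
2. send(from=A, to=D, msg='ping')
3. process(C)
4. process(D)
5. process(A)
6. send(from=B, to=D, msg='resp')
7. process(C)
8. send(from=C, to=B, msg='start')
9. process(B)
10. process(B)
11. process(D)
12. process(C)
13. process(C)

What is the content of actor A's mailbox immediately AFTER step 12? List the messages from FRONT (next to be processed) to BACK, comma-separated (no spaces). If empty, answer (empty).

After 1 (process(A)): A:[] B:[] C:[] D:[]
After 2 (send(from=A, to=D, msg='ping')): A:[] B:[] C:[] D:[ping]
After 3 (process(C)): A:[] B:[] C:[] D:[ping]
After 4 (process(D)): A:[] B:[] C:[] D:[]
After 5 (process(A)): A:[] B:[] C:[] D:[]
After 6 (send(from=B, to=D, msg='resp')): A:[] B:[] C:[] D:[resp]
After 7 (process(C)): A:[] B:[] C:[] D:[resp]
After 8 (send(from=C, to=B, msg='start')): A:[] B:[start] C:[] D:[resp]
After 9 (process(B)): A:[] B:[] C:[] D:[resp]
After 10 (process(B)): A:[] B:[] C:[] D:[resp]
After 11 (process(D)): A:[] B:[] C:[] D:[]
After 12 (process(C)): A:[] B:[] C:[] D:[]

(empty)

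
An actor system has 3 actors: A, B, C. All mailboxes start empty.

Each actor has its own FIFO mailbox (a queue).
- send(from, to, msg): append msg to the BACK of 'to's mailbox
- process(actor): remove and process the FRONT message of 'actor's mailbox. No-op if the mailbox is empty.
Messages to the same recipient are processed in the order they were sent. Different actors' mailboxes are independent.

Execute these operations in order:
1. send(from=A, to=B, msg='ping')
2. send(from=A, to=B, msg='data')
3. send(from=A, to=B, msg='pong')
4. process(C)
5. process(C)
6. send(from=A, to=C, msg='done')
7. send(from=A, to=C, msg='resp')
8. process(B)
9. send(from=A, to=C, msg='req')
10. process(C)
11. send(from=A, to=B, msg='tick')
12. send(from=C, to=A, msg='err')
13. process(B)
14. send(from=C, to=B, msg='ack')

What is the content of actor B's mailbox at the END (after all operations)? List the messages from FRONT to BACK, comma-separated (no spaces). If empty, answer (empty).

Answer: pong,tick,ack

Derivation:
After 1 (send(from=A, to=B, msg='ping')): A:[] B:[ping] C:[]
After 2 (send(from=A, to=B, msg='data')): A:[] B:[ping,data] C:[]
After 3 (send(from=A, to=B, msg='pong')): A:[] B:[ping,data,pong] C:[]
After 4 (process(C)): A:[] B:[ping,data,pong] C:[]
After 5 (process(C)): A:[] B:[ping,data,pong] C:[]
After 6 (send(from=A, to=C, msg='done')): A:[] B:[ping,data,pong] C:[done]
After 7 (send(from=A, to=C, msg='resp')): A:[] B:[ping,data,pong] C:[done,resp]
After 8 (process(B)): A:[] B:[data,pong] C:[done,resp]
After 9 (send(from=A, to=C, msg='req')): A:[] B:[data,pong] C:[done,resp,req]
After 10 (process(C)): A:[] B:[data,pong] C:[resp,req]
After 11 (send(from=A, to=B, msg='tick')): A:[] B:[data,pong,tick] C:[resp,req]
After 12 (send(from=C, to=A, msg='err')): A:[err] B:[data,pong,tick] C:[resp,req]
After 13 (process(B)): A:[err] B:[pong,tick] C:[resp,req]
After 14 (send(from=C, to=B, msg='ack')): A:[err] B:[pong,tick,ack] C:[resp,req]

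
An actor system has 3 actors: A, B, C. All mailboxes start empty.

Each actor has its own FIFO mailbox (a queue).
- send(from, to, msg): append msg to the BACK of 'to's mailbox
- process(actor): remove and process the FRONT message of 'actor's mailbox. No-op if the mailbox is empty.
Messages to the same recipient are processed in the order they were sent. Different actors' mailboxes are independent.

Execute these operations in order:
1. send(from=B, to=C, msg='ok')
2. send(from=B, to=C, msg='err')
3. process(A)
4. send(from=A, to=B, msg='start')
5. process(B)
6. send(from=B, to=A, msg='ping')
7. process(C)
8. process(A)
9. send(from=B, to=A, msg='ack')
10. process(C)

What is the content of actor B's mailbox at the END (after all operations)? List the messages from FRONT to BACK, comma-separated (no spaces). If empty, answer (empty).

After 1 (send(from=B, to=C, msg='ok')): A:[] B:[] C:[ok]
After 2 (send(from=B, to=C, msg='err')): A:[] B:[] C:[ok,err]
After 3 (process(A)): A:[] B:[] C:[ok,err]
After 4 (send(from=A, to=B, msg='start')): A:[] B:[start] C:[ok,err]
After 5 (process(B)): A:[] B:[] C:[ok,err]
After 6 (send(from=B, to=A, msg='ping')): A:[ping] B:[] C:[ok,err]
After 7 (process(C)): A:[ping] B:[] C:[err]
After 8 (process(A)): A:[] B:[] C:[err]
After 9 (send(from=B, to=A, msg='ack')): A:[ack] B:[] C:[err]
After 10 (process(C)): A:[ack] B:[] C:[]

Answer: (empty)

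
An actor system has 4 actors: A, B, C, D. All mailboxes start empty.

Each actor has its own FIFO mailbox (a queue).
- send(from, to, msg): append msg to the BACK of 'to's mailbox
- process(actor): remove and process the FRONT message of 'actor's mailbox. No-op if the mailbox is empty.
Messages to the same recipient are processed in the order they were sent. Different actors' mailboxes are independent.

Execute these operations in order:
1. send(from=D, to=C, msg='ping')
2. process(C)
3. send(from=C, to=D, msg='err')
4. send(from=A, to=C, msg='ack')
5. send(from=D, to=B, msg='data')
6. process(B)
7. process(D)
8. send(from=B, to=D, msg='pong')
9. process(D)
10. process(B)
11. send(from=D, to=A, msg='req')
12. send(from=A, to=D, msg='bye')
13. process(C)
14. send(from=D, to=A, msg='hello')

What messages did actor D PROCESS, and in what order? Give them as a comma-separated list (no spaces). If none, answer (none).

After 1 (send(from=D, to=C, msg='ping')): A:[] B:[] C:[ping] D:[]
After 2 (process(C)): A:[] B:[] C:[] D:[]
After 3 (send(from=C, to=D, msg='err')): A:[] B:[] C:[] D:[err]
After 4 (send(from=A, to=C, msg='ack')): A:[] B:[] C:[ack] D:[err]
After 5 (send(from=D, to=B, msg='data')): A:[] B:[data] C:[ack] D:[err]
After 6 (process(B)): A:[] B:[] C:[ack] D:[err]
After 7 (process(D)): A:[] B:[] C:[ack] D:[]
After 8 (send(from=B, to=D, msg='pong')): A:[] B:[] C:[ack] D:[pong]
After 9 (process(D)): A:[] B:[] C:[ack] D:[]
After 10 (process(B)): A:[] B:[] C:[ack] D:[]
After 11 (send(from=D, to=A, msg='req')): A:[req] B:[] C:[ack] D:[]
After 12 (send(from=A, to=D, msg='bye')): A:[req] B:[] C:[ack] D:[bye]
After 13 (process(C)): A:[req] B:[] C:[] D:[bye]
After 14 (send(from=D, to=A, msg='hello')): A:[req,hello] B:[] C:[] D:[bye]

Answer: err,pong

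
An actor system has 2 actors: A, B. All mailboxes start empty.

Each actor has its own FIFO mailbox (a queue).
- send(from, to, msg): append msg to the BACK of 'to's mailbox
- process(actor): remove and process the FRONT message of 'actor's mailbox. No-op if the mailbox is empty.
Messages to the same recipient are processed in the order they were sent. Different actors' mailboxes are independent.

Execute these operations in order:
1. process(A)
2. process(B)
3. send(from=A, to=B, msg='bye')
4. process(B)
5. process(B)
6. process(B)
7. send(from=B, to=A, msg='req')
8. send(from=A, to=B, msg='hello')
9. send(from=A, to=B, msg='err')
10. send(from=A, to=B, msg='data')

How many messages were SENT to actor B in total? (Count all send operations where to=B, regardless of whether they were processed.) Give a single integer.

After 1 (process(A)): A:[] B:[]
After 2 (process(B)): A:[] B:[]
After 3 (send(from=A, to=B, msg='bye')): A:[] B:[bye]
After 4 (process(B)): A:[] B:[]
After 5 (process(B)): A:[] B:[]
After 6 (process(B)): A:[] B:[]
After 7 (send(from=B, to=A, msg='req')): A:[req] B:[]
After 8 (send(from=A, to=B, msg='hello')): A:[req] B:[hello]
After 9 (send(from=A, to=B, msg='err')): A:[req] B:[hello,err]
After 10 (send(from=A, to=B, msg='data')): A:[req] B:[hello,err,data]

Answer: 4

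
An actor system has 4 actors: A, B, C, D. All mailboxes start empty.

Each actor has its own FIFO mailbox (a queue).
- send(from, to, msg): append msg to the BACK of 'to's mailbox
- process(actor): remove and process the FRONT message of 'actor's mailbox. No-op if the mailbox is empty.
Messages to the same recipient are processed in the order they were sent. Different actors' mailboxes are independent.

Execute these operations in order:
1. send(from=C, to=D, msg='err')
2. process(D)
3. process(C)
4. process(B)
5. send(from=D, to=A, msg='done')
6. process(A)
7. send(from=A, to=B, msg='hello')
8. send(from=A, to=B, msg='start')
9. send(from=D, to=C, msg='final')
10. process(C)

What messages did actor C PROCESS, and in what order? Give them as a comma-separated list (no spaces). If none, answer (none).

After 1 (send(from=C, to=D, msg='err')): A:[] B:[] C:[] D:[err]
After 2 (process(D)): A:[] B:[] C:[] D:[]
After 3 (process(C)): A:[] B:[] C:[] D:[]
After 4 (process(B)): A:[] B:[] C:[] D:[]
After 5 (send(from=D, to=A, msg='done')): A:[done] B:[] C:[] D:[]
After 6 (process(A)): A:[] B:[] C:[] D:[]
After 7 (send(from=A, to=B, msg='hello')): A:[] B:[hello] C:[] D:[]
After 8 (send(from=A, to=B, msg='start')): A:[] B:[hello,start] C:[] D:[]
After 9 (send(from=D, to=C, msg='final')): A:[] B:[hello,start] C:[final] D:[]
After 10 (process(C)): A:[] B:[hello,start] C:[] D:[]

Answer: final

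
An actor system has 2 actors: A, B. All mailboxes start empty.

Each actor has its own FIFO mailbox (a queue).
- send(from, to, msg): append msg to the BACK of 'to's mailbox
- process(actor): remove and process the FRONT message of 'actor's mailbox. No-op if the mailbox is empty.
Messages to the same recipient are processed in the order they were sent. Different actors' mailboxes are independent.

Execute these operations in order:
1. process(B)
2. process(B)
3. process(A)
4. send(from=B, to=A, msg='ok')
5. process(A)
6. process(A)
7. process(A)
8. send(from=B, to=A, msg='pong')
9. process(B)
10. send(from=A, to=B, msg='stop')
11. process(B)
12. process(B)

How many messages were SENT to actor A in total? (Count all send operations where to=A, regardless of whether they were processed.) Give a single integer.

After 1 (process(B)): A:[] B:[]
After 2 (process(B)): A:[] B:[]
After 3 (process(A)): A:[] B:[]
After 4 (send(from=B, to=A, msg='ok')): A:[ok] B:[]
After 5 (process(A)): A:[] B:[]
After 6 (process(A)): A:[] B:[]
After 7 (process(A)): A:[] B:[]
After 8 (send(from=B, to=A, msg='pong')): A:[pong] B:[]
After 9 (process(B)): A:[pong] B:[]
After 10 (send(from=A, to=B, msg='stop')): A:[pong] B:[stop]
After 11 (process(B)): A:[pong] B:[]
After 12 (process(B)): A:[pong] B:[]

Answer: 2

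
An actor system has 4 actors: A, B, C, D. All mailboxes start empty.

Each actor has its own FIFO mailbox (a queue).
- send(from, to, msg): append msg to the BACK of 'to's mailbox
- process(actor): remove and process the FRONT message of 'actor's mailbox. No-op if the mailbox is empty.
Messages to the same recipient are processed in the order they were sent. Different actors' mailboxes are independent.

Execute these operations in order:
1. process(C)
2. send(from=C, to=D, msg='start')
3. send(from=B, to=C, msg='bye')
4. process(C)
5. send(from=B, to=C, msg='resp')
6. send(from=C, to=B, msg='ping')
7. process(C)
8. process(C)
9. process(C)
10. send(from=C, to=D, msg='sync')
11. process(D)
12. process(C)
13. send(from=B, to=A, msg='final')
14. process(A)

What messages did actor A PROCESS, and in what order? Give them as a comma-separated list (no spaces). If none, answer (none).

Answer: final

Derivation:
After 1 (process(C)): A:[] B:[] C:[] D:[]
After 2 (send(from=C, to=D, msg='start')): A:[] B:[] C:[] D:[start]
After 3 (send(from=B, to=C, msg='bye')): A:[] B:[] C:[bye] D:[start]
After 4 (process(C)): A:[] B:[] C:[] D:[start]
After 5 (send(from=B, to=C, msg='resp')): A:[] B:[] C:[resp] D:[start]
After 6 (send(from=C, to=B, msg='ping')): A:[] B:[ping] C:[resp] D:[start]
After 7 (process(C)): A:[] B:[ping] C:[] D:[start]
After 8 (process(C)): A:[] B:[ping] C:[] D:[start]
After 9 (process(C)): A:[] B:[ping] C:[] D:[start]
After 10 (send(from=C, to=D, msg='sync')): A:[] B:[ping] C:[] D:[start,sync]
After 11 (process(D)): A:[] B:[ping] C:[] D:[sync]
After 12 (process(C)): A:[] B:[ping] C:[] D:[sync]
After 13 (send(from=B, to=A, msg='final')): A:[final] B:[ping] C:[] D:[sync]
After 14 (process(A)): A:[] B:[ping] C:[] D:[sync]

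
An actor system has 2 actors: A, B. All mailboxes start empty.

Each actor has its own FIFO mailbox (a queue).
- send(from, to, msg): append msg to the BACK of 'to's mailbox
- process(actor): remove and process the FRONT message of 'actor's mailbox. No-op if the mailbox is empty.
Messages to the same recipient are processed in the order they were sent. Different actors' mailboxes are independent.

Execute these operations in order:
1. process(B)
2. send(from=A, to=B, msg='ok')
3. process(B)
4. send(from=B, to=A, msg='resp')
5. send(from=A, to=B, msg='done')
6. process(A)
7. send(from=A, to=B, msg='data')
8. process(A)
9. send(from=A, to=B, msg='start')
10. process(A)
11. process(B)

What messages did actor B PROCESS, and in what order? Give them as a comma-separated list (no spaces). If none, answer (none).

Answer: ok,done

Derivation:
After 1 (process(B)): A:[] B:[]
After 2 (send(from=A, to=B, msg='ok')): A:[] B:[ok]
After 3 (process(B)): A:[] B:[]
After 4 (send(from=B, to=A, msg='resp')): A:[resp] B:[]
After 5 (send(from=A, to=B, msg='done')): A:[resp] B:[done]
After 6 (process(A)): A:[] B:[done]
After 7 (send(from=A, to=B, msg='data')): A:[] B:[done,data]
After 8 (process(A)): A:[] B:[done,data]
After 9 (send(from=A, to=B, msg='start')): A:[] B:[done,data,start]
After 10 (process(A)): A:[] B:[done,data,start]
After 11 (process(B)): A:[] B:[data,start]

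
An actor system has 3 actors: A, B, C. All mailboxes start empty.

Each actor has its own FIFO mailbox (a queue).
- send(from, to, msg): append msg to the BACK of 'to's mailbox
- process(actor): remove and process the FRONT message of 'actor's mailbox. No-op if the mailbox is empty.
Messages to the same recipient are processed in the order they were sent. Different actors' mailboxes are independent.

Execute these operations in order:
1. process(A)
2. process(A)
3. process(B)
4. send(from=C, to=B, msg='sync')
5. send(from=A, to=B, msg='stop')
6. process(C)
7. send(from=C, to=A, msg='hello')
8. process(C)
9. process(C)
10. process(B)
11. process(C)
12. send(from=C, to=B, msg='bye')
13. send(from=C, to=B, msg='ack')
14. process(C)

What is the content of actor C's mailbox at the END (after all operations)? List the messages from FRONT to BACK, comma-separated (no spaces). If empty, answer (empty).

After 1 (process(A)): A:[] B:[] C:[]
After 2 (process(A)): A:[] B:[] C:[]
After 3 (process(B)): A:[] B:[] C:[]
After 4 (send(from=C, to=B, msg='sync')): A:[] B:[sync] C:[]
After 5 (send(from=A, to=B, msg='stop')): A:[] B:[sync,stop] C:[]
After 6 (process(C)): A:[] B:[sync,stop] C:[]
After 7 (send(from=C, to=A, msg='hello')): A:[hello] B:[sync,stop] C:[]
After 8 (process(C)): A:[hello] B:[sync,stop] C:[]
After 9 (process(C)): A:[hello] B:[sync,stop] C:[]
After 10 (process(B)): A:[hello] B:[stop] C:[]
After 11 (process(C)): A:[hello] B:[stop] C:[]
After 12 (send(from=C, to=B, msg='bye')): A:[hello] B:[stop,bye] C:[]
After 13 (send(from=C, to=B, msg='ack')): A:[hello] B:[stop,bye,ack] C:[]
After 14 (process(C)): A:[hello] B:[stop,bye,ack] C:[]

Answer: (empty)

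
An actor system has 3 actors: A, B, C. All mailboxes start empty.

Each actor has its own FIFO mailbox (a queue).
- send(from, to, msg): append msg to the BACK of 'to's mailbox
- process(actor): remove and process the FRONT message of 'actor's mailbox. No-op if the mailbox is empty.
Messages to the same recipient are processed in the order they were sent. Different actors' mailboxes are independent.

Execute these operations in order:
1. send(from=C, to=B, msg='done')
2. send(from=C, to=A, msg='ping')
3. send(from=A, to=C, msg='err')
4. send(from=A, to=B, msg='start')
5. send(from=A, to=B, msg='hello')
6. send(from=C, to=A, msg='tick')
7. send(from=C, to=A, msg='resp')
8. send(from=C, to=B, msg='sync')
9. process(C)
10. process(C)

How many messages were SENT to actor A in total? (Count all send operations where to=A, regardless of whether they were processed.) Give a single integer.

Answer: 3

Derivation:
After 1 (send(from=C, to=B, msg='done')): A:[] B:[done] C:[]
After 2 (send(from=C, to=A, msg='ping')): A:[ping] B:[done] C:[]
After 3 (send(from=A, to=C, msg='err')): A:[ping] B:[done] C:[err]
After 4 (send(from=A, to=B, msg='start')): A:[ping] B:[done,start] C:[err]
After 5 (send(from=A, to=B, msg='hello')): A:[ping] B:[done,start,hello] C:[err]
After 6 (send(from=C, to=A, msg='tick')): A:[ping,tick] B:[done,start,hello] C:[err]
After 7 (send(from=C, to=A, msg='resp')): A:[ping,tick,resp] B:[done,start,hello] C:[err]
After 8 (send(from=C, to=B, msg='sync')): A:[ping,tick,resp] B:[done,start,hello,sync] C:[err]
After 9 (process(C)): A:[ping,tick,resp] B:[done,start,hello,sync] C:[]
After 10 (process(C)): A:[ping,tick,resp] B:[done,start,hello,sync] C:[]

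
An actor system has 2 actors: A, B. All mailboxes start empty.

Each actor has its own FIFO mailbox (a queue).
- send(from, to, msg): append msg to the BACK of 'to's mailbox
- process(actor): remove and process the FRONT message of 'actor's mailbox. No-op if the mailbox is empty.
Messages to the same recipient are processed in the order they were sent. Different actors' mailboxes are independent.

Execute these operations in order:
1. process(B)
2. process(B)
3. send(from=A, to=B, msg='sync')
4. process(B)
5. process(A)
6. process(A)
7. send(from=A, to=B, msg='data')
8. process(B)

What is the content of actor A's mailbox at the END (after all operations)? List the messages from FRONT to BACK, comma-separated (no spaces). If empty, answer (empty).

Answer: (empty)

Derivation:
After 1 (process(B)): A:[] B:[]
After 2 (process(B)): A:[] B:[]
After 3 (send(from=A, to=B, msg='sync')): A:[] B:[sync]
After 4 (process(B)): A:[] B:[]
After 5 (process(A)): A:[] B:[]
After 6 (process(A)): A:[] B:[]
After 7 (send(from=A, to=B, msg='data')): A:[] B:[data]
After 8 (process(B)): A:[] B:[]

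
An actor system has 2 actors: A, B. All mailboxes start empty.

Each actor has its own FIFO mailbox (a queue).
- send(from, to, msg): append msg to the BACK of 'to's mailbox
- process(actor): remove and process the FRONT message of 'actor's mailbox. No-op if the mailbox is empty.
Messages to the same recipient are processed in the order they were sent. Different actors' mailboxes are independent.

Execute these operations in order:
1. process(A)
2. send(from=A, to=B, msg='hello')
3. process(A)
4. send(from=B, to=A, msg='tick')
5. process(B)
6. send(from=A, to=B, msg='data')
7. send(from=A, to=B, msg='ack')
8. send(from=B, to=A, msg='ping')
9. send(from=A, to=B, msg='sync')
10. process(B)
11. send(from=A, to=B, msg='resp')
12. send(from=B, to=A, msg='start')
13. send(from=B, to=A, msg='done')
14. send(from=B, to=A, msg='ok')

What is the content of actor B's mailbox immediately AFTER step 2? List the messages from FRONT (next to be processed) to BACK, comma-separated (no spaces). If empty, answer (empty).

After 1 (process(A)): A:[] B:[]
After 2 (send(from=A, to=B, msg='hello')): A:[] B:[hello]

hello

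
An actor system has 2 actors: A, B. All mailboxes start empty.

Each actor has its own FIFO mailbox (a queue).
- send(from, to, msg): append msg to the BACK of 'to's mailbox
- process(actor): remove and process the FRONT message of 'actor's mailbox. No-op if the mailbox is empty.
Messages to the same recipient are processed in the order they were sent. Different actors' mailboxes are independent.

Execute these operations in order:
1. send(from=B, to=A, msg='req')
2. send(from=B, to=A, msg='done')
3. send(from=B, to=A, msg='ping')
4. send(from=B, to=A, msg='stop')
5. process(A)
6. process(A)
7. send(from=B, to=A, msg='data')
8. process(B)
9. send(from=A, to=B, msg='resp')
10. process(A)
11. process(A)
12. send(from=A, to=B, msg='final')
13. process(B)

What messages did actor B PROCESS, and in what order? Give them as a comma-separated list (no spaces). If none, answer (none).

Answer: resp

Derivation:
After 1 (send(from=B, to=A, msg='req')): A:[req] B:[]
After 2 (send(from=B, to=A, msg='done')): A:[req,done] B:[]
After 3 (send(from=B, to=A, msg='ping')): A:[req,done,ping] B:[]
After 4 (send(from=B, to=A, msg='stop')): A:[req,done,ping,stop] B:[]
After 5 (process(A)): A:[done,ping,stop] B:[]
After 6 (process(A)): A:[ping,stop] B:[]
After 7 (send(from=B, to=A, msg='data')): A:[ping,stop,data] B:[]
After 8 (process(B)): A:[ping,stop,data] B:[]
After 9 (send(from=A, to=B, msg='resp')): A:[ping,stop,data] B:[resp]
After 10 (process(A)): A:[stop,data] B:[resp]
After 11 (process(A)): A:[data] B:[resp]
After 12 (send(from=A, to=B, msg='final')): A:[data] B:[resp,final]
After 13 (process(B)): A:[data] B:[final]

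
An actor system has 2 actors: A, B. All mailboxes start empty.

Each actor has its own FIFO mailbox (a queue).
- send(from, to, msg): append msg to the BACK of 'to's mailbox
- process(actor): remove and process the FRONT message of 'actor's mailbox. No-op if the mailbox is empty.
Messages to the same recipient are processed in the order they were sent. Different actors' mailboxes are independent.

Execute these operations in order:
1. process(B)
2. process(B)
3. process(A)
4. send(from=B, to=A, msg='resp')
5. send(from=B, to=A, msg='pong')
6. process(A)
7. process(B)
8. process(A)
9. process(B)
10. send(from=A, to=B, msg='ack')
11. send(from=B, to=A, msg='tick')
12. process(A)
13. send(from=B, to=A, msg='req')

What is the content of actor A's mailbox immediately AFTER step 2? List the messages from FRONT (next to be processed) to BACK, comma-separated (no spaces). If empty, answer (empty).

After 1 (process(B)): A:[] B:[]
After 2 (process(B)): A:[] B:[]

(empty)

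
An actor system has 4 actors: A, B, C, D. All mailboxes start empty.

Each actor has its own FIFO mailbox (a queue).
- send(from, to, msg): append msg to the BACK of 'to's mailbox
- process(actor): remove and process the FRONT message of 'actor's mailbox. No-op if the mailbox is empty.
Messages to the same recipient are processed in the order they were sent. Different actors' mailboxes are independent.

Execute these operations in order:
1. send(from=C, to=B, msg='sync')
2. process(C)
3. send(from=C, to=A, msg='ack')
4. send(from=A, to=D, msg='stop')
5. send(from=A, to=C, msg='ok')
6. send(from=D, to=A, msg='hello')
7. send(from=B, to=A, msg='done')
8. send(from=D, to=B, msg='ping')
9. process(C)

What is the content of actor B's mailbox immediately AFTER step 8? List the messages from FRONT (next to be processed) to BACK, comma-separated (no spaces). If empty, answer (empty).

After 1 (send(from=C, to=B, msg='sync')): A:[] B:[sync] C:[] D:[]
After 2 (process(C)): A:[] B:[sync] C:[] D:[]
After 3 (send(from=C, to=A, msg='ack')): A:[ack] B:[sync] C:[] D:[]
After 4 (send(from=A, to=D, msg='stop')): A:[ack] B:[sync] C:[] D:[stop]
After 5 (send(from=A, to=C, msg='ok')): A:[ack] B:[sync] C:[ok] D:[stop]
After 6 (send(from=D, to=A, msg='hello')): A:[ack,hello] B:[sync] C:[ok] D:[stop]
After 7 (send(from=B, to=A, msg='done')): A:[ack,hello,done] B:[sync] C:[ok] D:[stop]
After 8 (send(from=D, to=B, msg='ping')): A:[ack,hello,done] B:[sync,ping] C:[ok] D:[stop]

sync,ping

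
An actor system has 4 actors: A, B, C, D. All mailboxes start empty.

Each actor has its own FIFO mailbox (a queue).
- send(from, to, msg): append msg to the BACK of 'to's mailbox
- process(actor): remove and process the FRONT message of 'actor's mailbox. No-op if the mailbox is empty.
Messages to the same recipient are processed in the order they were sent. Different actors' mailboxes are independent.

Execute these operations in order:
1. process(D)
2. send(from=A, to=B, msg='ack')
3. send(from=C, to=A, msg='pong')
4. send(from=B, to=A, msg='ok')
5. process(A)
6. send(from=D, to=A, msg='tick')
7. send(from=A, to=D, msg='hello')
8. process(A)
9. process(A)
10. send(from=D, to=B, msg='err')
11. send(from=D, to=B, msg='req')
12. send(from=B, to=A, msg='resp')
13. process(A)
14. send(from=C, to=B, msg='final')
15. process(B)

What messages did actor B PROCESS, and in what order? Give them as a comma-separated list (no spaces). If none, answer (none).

After 1 (process(D)): A:[] B:[] C:[] D:[]
After 2 (send(from=A, to=B, msg='ack')): A:[] B:[ack] C:[] D:[]
After 3 (send(from=C, to=A, msg='pong')): A:[pong] B:[ack] C:[] D:[]
After 4 (send(from=B, to=A, msg='ok')): A:[pong,ok] B:[ack] C:[] D:[]
After 5 (process(A)): A:[ok] B:[ack] C:[] D:[]
After 6 (send(from=D, to=A, msg='tick')): A:[ok,tick] B:[ack] C:[] D:[]
After 7 (send(from=A, to=D, msg='hello')): A:[ok,tick] B:[ack] C:[] D:[hello]
After 8 (process(A)): A:[tick] B:[ack] C:[] D:[hello]
After 9 (process(A)): A:[] B:[ack] C:[] D:[hello]
After 10 (send(from=D, to=B, msg='err')): A:[] B:[ack,err] C:[] D:[hello]
After 11 (send(from=D, to=B, msg='req')): A:[] B:[ack,err,req] C:[] D:[hello]
After 12 (send(from=B, to=A, msg='resp')): A:[resp] B:[ack,err,req] C:[] D:[hello]
After 13 (process(A)): A:[] B:[ack,err,req] C:[] D:[hello]
After 14 (send(from=C, to=B, msg='final')): A:[] B:[ack,err,req,final] C:[] D:[hello]
After 15 (process(B)): A:[] B:[err,req,final] C:[] D:[hello]

Answer: ack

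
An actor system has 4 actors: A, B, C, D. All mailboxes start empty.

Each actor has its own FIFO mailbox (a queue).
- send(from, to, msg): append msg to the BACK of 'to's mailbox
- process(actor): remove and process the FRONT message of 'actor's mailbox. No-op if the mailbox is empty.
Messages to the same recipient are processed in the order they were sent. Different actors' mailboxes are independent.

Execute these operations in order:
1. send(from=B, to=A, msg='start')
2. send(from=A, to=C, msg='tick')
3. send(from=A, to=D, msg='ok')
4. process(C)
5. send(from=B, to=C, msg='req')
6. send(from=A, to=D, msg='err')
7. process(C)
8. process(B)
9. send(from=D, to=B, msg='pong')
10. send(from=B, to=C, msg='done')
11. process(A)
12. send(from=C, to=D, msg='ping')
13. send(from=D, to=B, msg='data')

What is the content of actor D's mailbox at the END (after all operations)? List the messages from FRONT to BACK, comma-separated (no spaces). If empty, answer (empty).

After 1 (send(from=B, to=A, msg='start')): A:[start] B:[] C:[] D:[]
After 2 (send(from=A, to=C, msg='tick')): A:[start] B:[] C:[tick] D:[]
After 3 (send(from=A, to=D, msg='ok')): A:[start] B:[] C:[tick] D:[ok]
After 4 (process(C)): A:[start] B:[] C:[] D:[ok]
After 5 (send(from=B, to=C, msg='req')): A:[start] B:[] C:[req] D:[ok]
After 6 (send(from=A, to=D, msg='err')): A:[start] B:[] C:[req] D:[ok,err]
After 7 (process(C)): A:[start] B:[] C:[] D:[ok,err]
After 8 (process(B)): A:[start] B:[] C:[] D:[ok,err]
After 9 (send(from=D, to=B, msg='pong')): A:[start] B:[pong] C:[] D:[ok,err]
After 10 (send(from=B, to=C, msg='done')): A:[start] B:[pong] C:[done] D:[ok,err]
After 11 (process(A)): A:[] B:[pong] C:[done] D:[ok,err]
After 12 (send(from=C, to=D, msg='ping')): A:[] B:[pong] C:[done] D:[ok,err,ping]
After 13 (send(from=D, to=B, msg='data')): A:[] B:[pong,data] C:[done] D:[ok,err,ping]

Answer: ok,err,ping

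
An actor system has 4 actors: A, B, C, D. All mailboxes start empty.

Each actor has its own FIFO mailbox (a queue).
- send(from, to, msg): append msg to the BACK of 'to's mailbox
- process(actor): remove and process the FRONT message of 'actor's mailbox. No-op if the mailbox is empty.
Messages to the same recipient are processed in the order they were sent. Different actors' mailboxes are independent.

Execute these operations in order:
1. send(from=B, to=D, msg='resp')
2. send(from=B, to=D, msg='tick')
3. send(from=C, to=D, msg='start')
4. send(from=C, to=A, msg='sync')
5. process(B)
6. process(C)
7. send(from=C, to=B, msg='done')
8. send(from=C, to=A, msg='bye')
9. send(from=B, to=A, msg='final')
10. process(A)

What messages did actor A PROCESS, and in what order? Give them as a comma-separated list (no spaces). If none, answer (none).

Answer: sync

Derivation:
After 1 (send(from=B, to=D, msg='resp')): A:[] B:[] C:[] D:[resp]
After 2 (send(from=B, to=D, msg='tick')): A:[] B:[] C:[] D:[resp,tick]
After 3 (send(from=C, to=D, msg='start')): A:[] B:[] C:[] D:[resp,tick,start]
After 4 (send(from=C, to=A, msg='sync')): A:[sync] B:[] C:[] D:[resp,tick,start]
After 5 (process(B)): A:[sync] B:[] C:[] D:[resp,tick,start]
After 6 (process(C)): A:[sync] B:[] C:[] D:[resp,tick,start]
After 7 (send(from=C, to=B, msg='done')): A:[sync] B:[done] C:[] D:[resp,tick,start]
After 8 (send(from=C, to=A, msg='bye')): A:[sync,bye] B:[done] C:[] D:[resp,tick,start]
After 9 (send(from=B, to=A, msg='final')): A:[sync,bye,final] B:[done] C:[] D:[resp,tick,start]
After 10 (process(A)): A:[bye,final] B:[done] C:[] D:[resp,tick,start]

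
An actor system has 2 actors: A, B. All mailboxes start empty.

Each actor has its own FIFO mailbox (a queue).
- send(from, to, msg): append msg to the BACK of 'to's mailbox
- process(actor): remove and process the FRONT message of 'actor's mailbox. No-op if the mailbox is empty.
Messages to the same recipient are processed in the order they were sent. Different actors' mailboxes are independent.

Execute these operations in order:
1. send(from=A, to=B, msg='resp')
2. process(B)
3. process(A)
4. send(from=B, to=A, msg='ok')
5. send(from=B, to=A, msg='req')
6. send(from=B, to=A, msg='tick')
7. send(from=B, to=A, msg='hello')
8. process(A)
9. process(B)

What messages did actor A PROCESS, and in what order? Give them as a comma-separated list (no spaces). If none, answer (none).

After 1 (send(from=A, to=B, msg='resp')): A:[] B:[resp]
After 2 (process(B)): A:[] B:[]
After 3 (process(A)): A:[] B:[]
After 4 (send(from=B, to=A, msg='ok')): A:[ok] B:[]
After 5 (send(from=B, to=A, msg='req')): A:[ok,req] B:[]
After 6 (send(from=B, to=A, msg='tick')): A:[ok,req,tick] B:[]
After 7 (send(from=B, to=A, msg='hello')): A:[ok,req,tick,hello] B:[]
After 8 (process(A)): A:[req,tick,hello] B:[]
After 9 (process(B)): A:[req,tick,hello] B:[]

Answer: ok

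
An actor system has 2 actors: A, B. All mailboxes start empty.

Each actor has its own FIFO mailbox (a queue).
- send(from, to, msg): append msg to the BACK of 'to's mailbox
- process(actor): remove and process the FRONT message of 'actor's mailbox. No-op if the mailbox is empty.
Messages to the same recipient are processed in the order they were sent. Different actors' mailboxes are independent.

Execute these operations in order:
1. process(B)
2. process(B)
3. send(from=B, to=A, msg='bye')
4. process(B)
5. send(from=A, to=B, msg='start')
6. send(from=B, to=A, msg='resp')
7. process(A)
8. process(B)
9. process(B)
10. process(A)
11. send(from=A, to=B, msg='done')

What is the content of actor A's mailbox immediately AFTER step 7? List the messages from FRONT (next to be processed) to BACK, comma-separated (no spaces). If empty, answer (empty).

After 1 (process(B)): A:[] B:[]
After 2 (process(B)): A:[] B:[]
After 3 (send(from=B, to=A, msg='bye')): A:[bye] B:[]
After 4 (process(B)): A:[bye] B:[]
After 5 (send(from=A, to=B, msg='start')): A:[bye] B:[start]
After 6 (send(from=B, to=A, msg='resp')): A:[bye,resp] B:[start]
After 7 (process(A)): A:[resp] B:[start]

resp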